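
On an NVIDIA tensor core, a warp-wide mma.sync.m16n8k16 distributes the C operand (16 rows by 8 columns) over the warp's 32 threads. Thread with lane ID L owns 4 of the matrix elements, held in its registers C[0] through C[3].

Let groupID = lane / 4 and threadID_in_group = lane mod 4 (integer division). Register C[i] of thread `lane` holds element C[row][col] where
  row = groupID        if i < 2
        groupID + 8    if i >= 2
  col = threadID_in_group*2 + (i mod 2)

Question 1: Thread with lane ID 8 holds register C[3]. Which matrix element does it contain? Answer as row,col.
10,1

L=8=>grp=8>>2=2, tig=8&3=0
[3]=>row 2+8=10  col 0·2+1=1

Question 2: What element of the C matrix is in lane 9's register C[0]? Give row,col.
lane 9: gr=2 (9/4), th=1 (9%4)
i=0: r=2+0=2, c=1*2+0=2

2,2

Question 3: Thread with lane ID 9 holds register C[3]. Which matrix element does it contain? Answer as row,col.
10,3

9: G=2,T=1
[3] (2+8,1*2+1) = (10,3)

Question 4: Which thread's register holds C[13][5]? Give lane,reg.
22,3

r: 13->gid=5,r8=1  c: 5->tid=2,i&1=1
L=5*4+2=22  i=1*2+1=3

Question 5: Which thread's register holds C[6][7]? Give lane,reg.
27,1

r: 6->gid=6,r8=0  c: 7->tid=3,i&1=1
L=6*4+3=27  i=0*2+1=1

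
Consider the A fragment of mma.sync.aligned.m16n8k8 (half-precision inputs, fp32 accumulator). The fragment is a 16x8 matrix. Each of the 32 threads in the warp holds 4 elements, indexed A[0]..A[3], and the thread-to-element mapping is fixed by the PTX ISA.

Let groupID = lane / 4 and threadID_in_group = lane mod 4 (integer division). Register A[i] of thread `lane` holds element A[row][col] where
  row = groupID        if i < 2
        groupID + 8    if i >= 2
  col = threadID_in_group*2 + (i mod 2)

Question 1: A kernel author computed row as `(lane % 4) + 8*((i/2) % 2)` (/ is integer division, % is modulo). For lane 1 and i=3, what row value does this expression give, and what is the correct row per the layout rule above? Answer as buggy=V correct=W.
`(lane % 4) + 8*((i/2) % 2)`[1,3]->9
lane 1->1/4=0, 1 mod 4=1
i=3  r:0+8->8  c:2·1+1->3
row: 9 vs 8

buggy=9 correct=8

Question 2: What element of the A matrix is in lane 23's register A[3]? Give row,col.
lane 23: g=5 (23/4), t=3 (23%4)
i=3: r=5+8=13, c=3*2+1=7

13,7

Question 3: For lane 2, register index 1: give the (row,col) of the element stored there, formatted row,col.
0,5

L=2⇒gr=2>>2=0, th=2&3=2
[1]⇒row 0+0=0  col 2·2+1=5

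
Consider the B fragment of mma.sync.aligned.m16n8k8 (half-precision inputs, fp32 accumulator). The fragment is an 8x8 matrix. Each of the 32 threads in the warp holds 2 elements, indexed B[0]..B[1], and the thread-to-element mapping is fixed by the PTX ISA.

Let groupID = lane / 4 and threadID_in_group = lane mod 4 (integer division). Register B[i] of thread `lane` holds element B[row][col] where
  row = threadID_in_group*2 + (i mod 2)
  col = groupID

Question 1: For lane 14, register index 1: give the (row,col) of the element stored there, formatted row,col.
14: gid=3,tid=2
[1] (2*2+1,3) = (5,3)

5,3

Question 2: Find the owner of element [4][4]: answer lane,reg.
18,0

c=4->g=4  r=4->t=2,b0=0
L=4*4+2=18  i=0=0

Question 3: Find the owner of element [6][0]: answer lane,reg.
3,0

c: 0->gid=0  r: 6->tid=3,i&1=0
L=0*4+3=3  i=0=0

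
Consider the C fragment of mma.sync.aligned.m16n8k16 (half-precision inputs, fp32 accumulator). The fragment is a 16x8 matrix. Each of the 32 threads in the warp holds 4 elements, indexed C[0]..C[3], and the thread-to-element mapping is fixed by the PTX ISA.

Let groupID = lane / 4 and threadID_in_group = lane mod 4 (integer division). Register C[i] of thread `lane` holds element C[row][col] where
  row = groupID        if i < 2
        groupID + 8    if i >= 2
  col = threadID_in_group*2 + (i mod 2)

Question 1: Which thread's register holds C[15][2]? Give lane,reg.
r=15→G=7,rhi=1  c=2→T=1,p=0
L=7*4+1=29  i=1*2+0=2

29,2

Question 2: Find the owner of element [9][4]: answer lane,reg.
r=9→G=1,rhi=1  c=4→T=2,p=0
L=1*4+2=6  i=1*2+0=2

6,2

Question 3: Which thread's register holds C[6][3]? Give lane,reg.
r:6=>grp=6,rB=0  c:3=>tig=1,lo=1
L=6*4+1=25  i=0*2+1=1

25,1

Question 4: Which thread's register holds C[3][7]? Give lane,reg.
r:3=>grp=3,rB=0  c:7=>tig=3,lo=1
L=3*4+3=15  i=0*2+1=1

15,1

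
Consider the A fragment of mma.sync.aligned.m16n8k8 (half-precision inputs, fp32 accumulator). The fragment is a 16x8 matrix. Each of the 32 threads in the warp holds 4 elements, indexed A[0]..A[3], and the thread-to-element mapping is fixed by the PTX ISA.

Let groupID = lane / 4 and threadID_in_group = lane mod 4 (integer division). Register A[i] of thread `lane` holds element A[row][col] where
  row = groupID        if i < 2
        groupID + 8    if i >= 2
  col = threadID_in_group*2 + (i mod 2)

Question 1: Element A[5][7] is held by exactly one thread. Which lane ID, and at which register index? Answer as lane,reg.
23,1

r=5⇒gr=5,Rb=0  c=7⇒th=3,odd=1
L=5*4+3=23  i=0*2+1=1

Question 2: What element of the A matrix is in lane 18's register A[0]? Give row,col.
4,4

L=18⇒gr=18>>2=4, th=18&3=2
[0]⇒row 4+0=4  col 2·2+0=4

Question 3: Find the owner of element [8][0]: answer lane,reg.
r: 8->gid=0,r8=1  c: 0->tid=0,i&1=0
L=0*4+0=0  i=1*2+0=2

0,2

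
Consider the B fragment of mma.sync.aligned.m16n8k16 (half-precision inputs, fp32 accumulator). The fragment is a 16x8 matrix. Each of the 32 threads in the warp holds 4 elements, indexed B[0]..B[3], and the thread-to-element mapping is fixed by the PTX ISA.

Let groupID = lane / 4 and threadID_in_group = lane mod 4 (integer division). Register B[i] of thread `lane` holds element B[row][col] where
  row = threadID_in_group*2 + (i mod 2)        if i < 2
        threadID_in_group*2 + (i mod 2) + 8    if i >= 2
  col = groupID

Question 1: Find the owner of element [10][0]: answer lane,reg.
c=0→G=0  r=10→rhi=1,T=1,p=0
L=0*4+1=1  i=1*2+0=2

1,2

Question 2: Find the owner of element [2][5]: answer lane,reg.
c:5=>grp=5  r:2=>rB=0,tig=1,lo=0
L=5*4+1=21  i=0*2+0=0

21,0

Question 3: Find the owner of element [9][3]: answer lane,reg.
c=3→G=3  r=9→rhi=1,T=0,p=1
L=3*4+0=12  i=1*2+1=3

12,3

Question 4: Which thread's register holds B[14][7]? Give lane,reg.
31,2

c:7=>grp=7  r:14=>rB=1,tig=3,lo=0
L=7*4+3=31  i=1*2+0=2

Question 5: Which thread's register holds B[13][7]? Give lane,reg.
30,3

c:7=>grp=7  r:13=>rB=1,tig=2,lo=1
L=7*4+2=30  i=1*2+1=3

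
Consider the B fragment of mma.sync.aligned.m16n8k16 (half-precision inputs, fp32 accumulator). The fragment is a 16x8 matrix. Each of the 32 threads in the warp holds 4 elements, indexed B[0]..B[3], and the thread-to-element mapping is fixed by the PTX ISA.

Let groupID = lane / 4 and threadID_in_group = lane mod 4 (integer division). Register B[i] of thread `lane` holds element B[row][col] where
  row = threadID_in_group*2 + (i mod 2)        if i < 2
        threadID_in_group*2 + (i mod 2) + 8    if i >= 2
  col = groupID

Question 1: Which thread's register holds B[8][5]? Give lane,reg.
c: 5->gid=5  r: 8->r8=1,tid=0,i&1=0
L=5*4+0=20  i=1*2+0=2

20,2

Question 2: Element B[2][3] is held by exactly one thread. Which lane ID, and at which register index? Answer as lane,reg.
13,0

c=3->g=3  r=2->rb=0,t=1,b0=0
L=3*4+1=13  i=0*2+0=0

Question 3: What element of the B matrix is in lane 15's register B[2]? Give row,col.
15: gr=3,th=3
[2] (3*2+0+8,3) = (14,3)

14,3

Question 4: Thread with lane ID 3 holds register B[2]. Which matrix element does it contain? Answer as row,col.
14,0

lane 3: grp=0 (3/4), tig=3 (3%4)
i=2: r=3*2+0+8=14, c=grp=0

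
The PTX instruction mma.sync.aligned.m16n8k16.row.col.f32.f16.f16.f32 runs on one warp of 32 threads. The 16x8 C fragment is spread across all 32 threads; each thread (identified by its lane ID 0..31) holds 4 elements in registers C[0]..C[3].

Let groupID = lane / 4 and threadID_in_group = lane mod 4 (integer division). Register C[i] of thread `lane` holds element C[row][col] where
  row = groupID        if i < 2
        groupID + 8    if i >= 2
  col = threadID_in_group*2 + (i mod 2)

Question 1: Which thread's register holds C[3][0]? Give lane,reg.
r=3⇒gr=3,Rb=0  c=0⇒th=0,odd=0
L=3*4+0=12  i=0*2+0=0

12,0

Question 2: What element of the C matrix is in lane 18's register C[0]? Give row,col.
4,4

lane 18: G=4 (18/4), T=2 (18%4)
i=0: r=4+0=4, c=2*2+0=4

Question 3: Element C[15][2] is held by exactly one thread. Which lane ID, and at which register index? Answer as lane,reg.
29,2

r=15→G=7,rhi=1  c=2→T=1,p=0
L=7*4+1=29  i=1*2+0=2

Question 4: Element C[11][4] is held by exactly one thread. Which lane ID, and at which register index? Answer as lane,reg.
14,2

r=11⇒gr=3,Rb=1  c=4⇒th=2,odd=0
L=3*4+2=14  i=1*2+0=2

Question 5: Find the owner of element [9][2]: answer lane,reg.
5,2

r=9→G=1,rhi=1  c=2→T=1,p=0
L=1*4+1=5  i=1*2+0=2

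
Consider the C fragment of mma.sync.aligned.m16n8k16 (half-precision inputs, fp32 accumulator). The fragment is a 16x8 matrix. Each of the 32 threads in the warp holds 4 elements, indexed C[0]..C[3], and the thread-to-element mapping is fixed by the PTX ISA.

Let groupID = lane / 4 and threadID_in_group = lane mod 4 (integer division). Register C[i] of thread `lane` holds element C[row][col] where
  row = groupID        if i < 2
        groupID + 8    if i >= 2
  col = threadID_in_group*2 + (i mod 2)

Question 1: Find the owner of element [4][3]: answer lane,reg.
17,1

r: 4->gid=4,r8=0  c: 3->tid=1,i&1=1
L=4*4+1=17  i=0*2+1=1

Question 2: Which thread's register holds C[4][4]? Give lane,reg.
r=4->g=4,rb=0  c=4->t=2,b0=0
L=4*4+2=18  i=0*2+0=0

18,0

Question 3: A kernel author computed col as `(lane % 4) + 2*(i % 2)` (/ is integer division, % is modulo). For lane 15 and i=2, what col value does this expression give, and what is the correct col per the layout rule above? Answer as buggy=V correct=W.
buggy=3 correct=6

`(lane % 4) + 2*(i % 2)`[15,2]->3
lane 15->15/4=3, 15 mod 4=3
i=2  r:3+8->11  c:2·3+0->6
col: 3 vs 6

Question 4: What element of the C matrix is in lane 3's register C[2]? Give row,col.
8,6

lane 3: gid=0 (3/4), tid=3 (3%4)
i=2: r=0+8=8, c=3*2+0=6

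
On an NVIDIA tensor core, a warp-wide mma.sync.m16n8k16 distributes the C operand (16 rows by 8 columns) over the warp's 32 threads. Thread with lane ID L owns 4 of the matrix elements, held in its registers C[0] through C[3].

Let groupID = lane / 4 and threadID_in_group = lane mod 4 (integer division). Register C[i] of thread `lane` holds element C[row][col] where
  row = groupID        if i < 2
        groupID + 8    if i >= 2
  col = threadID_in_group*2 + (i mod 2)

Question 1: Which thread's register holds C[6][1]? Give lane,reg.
24,1

r=6->g=6,rb=0  c=1->t=0,b0=1
L=6*4+0=24  i=0*2+1=1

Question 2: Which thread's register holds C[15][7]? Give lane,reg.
31,3

r:15=>grp=7,rB=1  c:7=>tig=3,lo=1
L=7*4+3=31  i=1*2+1=3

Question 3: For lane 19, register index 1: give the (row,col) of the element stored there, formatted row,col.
4,7

L=19->g=19>>2=4, t=19&3=3
[1]->row 4+0=4  col 3·2+1=7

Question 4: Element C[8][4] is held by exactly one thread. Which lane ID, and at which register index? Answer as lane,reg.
2,2

r=8->g=0,rb=1  c=4->t=2,b0=0
L=0*4+2=2  i=1*2+0=2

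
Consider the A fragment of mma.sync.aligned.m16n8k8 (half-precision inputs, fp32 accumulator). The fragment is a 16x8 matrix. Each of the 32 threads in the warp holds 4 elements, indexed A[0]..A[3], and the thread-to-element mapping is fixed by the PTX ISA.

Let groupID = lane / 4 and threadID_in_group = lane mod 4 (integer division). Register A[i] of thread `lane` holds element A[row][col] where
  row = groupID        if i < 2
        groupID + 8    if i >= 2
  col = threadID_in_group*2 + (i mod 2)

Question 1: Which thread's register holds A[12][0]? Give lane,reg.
16,2

r=12->g=4,rb=1  c=0->t=0,b0=0
L=4*4+0=16  i=1*2+0=2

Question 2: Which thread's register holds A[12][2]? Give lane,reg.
17,2

r=12⇒gr=4,Rb=1  c=2⇒th=1,odd=0
L=4*4+1=17  i=1*2+0=2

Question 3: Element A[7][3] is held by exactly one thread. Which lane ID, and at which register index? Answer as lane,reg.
29,1

r: 7->gid=7,r8=0  c: 3->tid=1,i&1=1
L=7*4+1=29  i=0*2+1=1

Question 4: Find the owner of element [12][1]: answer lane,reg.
16,3

r=12→G=4,rhi=1  c=1→T=0,p=1
L=4*4+0=16  i=1*2+1=3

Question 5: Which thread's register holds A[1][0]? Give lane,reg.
r=1→G=1,rhi=0  c=0→T=0,p=0
L=1*4+0=4  i=0*2+0=0

4,0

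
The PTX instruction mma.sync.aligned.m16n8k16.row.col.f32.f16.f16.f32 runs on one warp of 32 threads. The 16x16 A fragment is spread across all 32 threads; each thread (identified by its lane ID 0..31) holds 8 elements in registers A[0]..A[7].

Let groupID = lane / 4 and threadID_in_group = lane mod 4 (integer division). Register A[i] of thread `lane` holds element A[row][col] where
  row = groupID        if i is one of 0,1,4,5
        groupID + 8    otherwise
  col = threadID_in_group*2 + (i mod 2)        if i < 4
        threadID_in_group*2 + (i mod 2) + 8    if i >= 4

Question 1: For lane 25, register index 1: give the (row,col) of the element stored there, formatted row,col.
L=25⇒gr=25>>2=6, th=25&3=1
[1]⇒row 6+0=6  col 1·2+1+0=3

6,3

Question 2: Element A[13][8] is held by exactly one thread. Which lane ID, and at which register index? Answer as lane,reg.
r=13⇒gr=5,Rb=1  c=8⇒Cb=1,th=0,odd=0
L=5*4+0=20  i=1*4+1*2+0=6

20,6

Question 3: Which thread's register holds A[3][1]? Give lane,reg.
12,1

r=3->g=3,rb=0  c=1->cb=0,t=0,b0=1
L=3*4+0=12  i=0*4+0*2+1=1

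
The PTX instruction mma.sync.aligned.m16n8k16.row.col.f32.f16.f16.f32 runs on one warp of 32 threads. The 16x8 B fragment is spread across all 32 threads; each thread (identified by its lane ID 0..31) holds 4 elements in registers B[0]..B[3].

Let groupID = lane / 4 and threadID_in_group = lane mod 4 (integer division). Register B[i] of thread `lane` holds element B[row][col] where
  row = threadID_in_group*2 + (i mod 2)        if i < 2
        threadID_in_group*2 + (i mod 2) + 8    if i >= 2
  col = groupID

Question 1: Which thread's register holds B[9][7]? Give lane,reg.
c=7->g=7  r=9->rb=1,t=0,b0=1
L=7*4+0=28  i=1*2+1=3

28,3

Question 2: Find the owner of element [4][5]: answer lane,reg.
22,0

c=5→G=5  r=4→rhi=0,T=2,p=0
L=5*4+2=22  i=0*2+0=0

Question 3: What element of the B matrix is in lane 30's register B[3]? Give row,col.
L=30->g=30>>2=7, t=30&3=2
[3]->row 2·2+1+8=13  col g=7

13,7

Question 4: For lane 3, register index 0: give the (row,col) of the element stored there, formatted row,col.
6,0

lane 3=>3/4=0, 3 mod 4=3
i=0  r:2·3+0+0=>6  c:0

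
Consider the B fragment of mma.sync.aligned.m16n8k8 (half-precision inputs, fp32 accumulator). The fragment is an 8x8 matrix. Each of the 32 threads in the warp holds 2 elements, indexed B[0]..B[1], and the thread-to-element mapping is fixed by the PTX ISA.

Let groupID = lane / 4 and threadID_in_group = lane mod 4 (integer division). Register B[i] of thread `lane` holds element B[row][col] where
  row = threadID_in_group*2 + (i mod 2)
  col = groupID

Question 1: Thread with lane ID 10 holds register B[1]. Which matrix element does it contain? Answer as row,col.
5,2

L=10=>grp=10>>2=2, tig=10&3=2
[1]=>row 2·2+1=5  col grp=2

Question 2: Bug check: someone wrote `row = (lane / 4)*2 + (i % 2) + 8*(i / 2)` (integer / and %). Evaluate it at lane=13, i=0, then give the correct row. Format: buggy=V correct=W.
buggy=6 correct=2

`(lane / 4)*2 + (i % 2) + 8*(i / 2)`[13,0]=>6
lane 13: grp=3 (13/4), tig=1 (13%4)
i=0: r=1*2+0=2, c=grp=3
row: 6 vs 2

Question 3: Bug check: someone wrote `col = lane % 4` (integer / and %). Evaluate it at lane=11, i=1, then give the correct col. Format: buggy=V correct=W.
buggy=3 correct=2

`lane % 4`[11,1]->3
lane 11->11/4=2, 11 mod 4=3
i=1  r:2·3+1->7  c:2
col: 3 vs 2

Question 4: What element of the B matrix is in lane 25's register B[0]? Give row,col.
25: gid=6,tid=1
[0] (1*2+0,6) = (2,6)

2,6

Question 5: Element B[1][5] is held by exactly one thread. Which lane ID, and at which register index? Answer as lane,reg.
20,1

c=5→G=5  r=1→T=0,p=1
L=5*4+0=20  i=1=1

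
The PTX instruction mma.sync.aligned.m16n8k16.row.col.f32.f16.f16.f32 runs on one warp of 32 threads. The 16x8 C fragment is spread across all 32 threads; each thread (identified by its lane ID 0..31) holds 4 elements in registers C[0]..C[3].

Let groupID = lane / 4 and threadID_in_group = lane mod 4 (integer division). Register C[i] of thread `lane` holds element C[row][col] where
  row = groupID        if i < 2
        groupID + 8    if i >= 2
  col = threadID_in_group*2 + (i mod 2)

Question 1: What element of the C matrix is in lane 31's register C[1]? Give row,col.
lane 31->31/4=7, 31 mod 4=3
i=1  r:7+0->7  c:2·3+1->7

7,7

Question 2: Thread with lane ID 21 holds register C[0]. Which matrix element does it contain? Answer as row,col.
21: gid=5,tid=1
[0] (5+0,1*2+0) = (5,2)

5,2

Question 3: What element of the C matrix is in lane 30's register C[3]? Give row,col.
15,5

L=30->g=30>>2=7, t=30&3=2
[3]->row 7+8=15  col 2·2+1=5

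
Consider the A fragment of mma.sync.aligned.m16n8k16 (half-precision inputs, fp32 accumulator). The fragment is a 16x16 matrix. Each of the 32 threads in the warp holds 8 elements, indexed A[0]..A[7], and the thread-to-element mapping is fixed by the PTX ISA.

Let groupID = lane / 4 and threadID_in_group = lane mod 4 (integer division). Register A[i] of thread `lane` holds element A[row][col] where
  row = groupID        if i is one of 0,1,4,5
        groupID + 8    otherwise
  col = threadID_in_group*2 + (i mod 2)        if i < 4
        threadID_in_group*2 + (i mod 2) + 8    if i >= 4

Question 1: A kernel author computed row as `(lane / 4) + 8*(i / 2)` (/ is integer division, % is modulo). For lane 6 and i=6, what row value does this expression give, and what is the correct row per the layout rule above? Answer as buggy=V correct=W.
`(lane / 4) + 8*(i / 2)`[6,6]->25
6: gid=1,tid=2
[6] (1+8,2*2+0+8) = (9,12)
row: 25 vs 9

buggy=25 correct=9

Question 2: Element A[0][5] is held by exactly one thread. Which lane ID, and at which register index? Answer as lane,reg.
2,1

r=0⇒gr=0,Rb=0  c=5⇒Cb=0,th=2,odd=1
L=0*4+2=2  i=0*4+0*2+1=1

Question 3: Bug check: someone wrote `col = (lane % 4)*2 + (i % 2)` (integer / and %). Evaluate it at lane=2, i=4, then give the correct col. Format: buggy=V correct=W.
buggy=4 correct=12

`(lane % 4)*2 + (i % 2)`[2,4]→4
lane 2: G=0 (2/4), T=2 (2%4)
i=4: r=0+0=0, c=2*2+0+8=12
col: 4 vs 12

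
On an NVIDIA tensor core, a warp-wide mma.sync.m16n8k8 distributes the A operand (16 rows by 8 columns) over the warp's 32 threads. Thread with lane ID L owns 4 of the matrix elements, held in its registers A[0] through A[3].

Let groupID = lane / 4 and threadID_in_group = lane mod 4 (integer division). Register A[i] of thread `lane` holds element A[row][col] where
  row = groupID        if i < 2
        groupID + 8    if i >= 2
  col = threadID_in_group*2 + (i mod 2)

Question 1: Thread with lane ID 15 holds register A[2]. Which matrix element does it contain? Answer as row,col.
lane 15: gr=3 (15/4), th=3 (15%4)
i=2: r=3+8=11, c=3*2+0=6

11,6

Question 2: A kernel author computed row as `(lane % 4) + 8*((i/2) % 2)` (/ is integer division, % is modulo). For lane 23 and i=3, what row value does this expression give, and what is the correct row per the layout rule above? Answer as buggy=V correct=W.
buggy=11 correct=13

`(lane % 4) + 8*((i/2) % 2)`[23,3]→11
lane 23: G=5 (23/4), T=3 (23%4)
i=3: r=5+8=13, c=3*2+1=7
row: 11 vs 13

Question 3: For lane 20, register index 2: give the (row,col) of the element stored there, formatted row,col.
13,0

lane 20: grp=5 (20/4), tig=0 (20%4)
i=2: r=5+8=13, c=0*2+0=0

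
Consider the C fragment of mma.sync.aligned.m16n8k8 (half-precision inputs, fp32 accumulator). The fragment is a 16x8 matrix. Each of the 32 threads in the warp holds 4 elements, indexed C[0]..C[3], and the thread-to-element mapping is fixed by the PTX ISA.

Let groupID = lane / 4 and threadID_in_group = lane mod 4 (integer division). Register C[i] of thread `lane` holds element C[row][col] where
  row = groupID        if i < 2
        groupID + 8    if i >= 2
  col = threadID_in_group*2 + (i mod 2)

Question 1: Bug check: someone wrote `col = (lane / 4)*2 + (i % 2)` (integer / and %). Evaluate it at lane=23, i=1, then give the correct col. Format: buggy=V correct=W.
`(lane / 4)*2 + (i % 2)`[23,1]=>11
lane 23=>23/4=5, 23 mod 4=3
i=1  r:5+0=>5  c:2·3+1=>7
col: 11 vs 7

buggy=11 correct=7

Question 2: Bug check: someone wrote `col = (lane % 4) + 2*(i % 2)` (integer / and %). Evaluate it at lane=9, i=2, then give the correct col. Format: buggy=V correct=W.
`(lane % 4) + 2*(i % 2)`[9,2]→1
9: G=2,T=1
[2] (2+8,1*2+0) = (10,2)
col: 1 vs 2

buggy=1 correct=2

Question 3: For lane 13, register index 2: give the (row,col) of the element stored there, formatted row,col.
11,2

lane 13->13/4=3, 13 mod 4=1
i=2  r:3+8->11  c:2·1+0->2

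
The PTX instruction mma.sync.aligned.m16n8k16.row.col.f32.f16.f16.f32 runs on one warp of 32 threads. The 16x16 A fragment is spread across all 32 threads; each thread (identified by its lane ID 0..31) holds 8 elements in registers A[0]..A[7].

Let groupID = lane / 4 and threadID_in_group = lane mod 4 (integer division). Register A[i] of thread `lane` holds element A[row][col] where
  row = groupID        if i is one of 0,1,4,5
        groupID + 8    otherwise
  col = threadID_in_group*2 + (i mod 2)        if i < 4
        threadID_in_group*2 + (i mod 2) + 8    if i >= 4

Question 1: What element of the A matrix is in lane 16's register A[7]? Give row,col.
12,9

L=16⇒gr=16>>2=4, th=16&3=0
[7]⇒row 4+8=12  col 0·2+1+8=9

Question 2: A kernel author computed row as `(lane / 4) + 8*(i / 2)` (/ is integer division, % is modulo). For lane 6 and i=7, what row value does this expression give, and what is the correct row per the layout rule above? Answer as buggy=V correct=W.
buggy=25 correct=9

`(lane / 4) + 8*(i / 2)`[6,7]→25
lane 6: G=1 (6/4), T=2 (6%4)
i=7: r=1+8=9, c=2*2+1+8=13
row: 25 vs 9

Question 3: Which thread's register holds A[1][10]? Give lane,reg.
r=1->g=1,rb=0  c=10->cb=1,t=1,b0=0
L=1*4+1=5  i=1*4+0*2+0=4

5,4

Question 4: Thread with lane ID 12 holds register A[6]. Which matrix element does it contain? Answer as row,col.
lane 12: gid=3 (12/4), tid=0 (12%4)
i=6: r=3+8=11, c=0*2+0+8=8

11,8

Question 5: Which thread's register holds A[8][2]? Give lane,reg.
1,2

r=8→G=0,rhi=1  c=2→chi=0,T=1,p=0
L=0*4+1=1  i=0*4+1*2+0=2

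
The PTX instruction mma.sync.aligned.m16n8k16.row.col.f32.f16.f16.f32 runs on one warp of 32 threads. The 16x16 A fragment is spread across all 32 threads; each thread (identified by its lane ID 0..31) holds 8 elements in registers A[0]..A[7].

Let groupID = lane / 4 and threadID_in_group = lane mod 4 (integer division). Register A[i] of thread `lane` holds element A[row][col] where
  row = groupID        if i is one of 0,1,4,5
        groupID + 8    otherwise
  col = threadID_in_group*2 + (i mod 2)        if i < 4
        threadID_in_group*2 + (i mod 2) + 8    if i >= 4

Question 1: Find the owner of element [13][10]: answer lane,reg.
r=13->g=5,rb=1  c=10->cb=1,t=1,b0=0
L=5*4+1=21  i=1*4+1*2+0=6

21,6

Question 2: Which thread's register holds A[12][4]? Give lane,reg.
18,2

r: 12->gid=4,r8=1  c: 4->c8=0,tid=2,i&1=0
L=4*4+2=18  i=0*4+1*2+0=2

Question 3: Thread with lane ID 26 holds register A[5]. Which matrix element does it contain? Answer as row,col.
lane 26⇒26/4=6, 26 mod 4=2
i=5  r:6+0⇒6  c:2·2+1+8⇒13

6,13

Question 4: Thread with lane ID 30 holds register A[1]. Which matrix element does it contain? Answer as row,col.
7,5

L=30->g=30>>2=7, t=30&3=2
[1]->row 7+0=7  col 2·2+1+0=5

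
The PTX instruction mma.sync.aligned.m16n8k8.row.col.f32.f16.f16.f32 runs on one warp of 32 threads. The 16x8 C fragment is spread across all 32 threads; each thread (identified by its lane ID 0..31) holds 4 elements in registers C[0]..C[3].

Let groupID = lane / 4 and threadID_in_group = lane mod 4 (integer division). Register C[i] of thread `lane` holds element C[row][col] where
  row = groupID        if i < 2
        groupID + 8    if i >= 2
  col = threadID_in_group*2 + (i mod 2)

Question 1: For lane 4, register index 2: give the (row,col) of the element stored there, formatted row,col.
lane 4: gid=1 (4/4), tid=0 (4%4)
i=2: r=1+8=9, c=0*2+0=0

9,0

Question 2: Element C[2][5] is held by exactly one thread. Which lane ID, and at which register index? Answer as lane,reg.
10,1

r:2=>grp=2,rB=0  c:5=>tig=2,lo=1
L=2*4+2=10  i=0*2+1=1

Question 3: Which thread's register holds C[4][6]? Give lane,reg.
r=4⇒gr=4,Rb=0  c=6⇒th=3,odd=0
L=4*4+3=19  i=0*2+0=0

19,0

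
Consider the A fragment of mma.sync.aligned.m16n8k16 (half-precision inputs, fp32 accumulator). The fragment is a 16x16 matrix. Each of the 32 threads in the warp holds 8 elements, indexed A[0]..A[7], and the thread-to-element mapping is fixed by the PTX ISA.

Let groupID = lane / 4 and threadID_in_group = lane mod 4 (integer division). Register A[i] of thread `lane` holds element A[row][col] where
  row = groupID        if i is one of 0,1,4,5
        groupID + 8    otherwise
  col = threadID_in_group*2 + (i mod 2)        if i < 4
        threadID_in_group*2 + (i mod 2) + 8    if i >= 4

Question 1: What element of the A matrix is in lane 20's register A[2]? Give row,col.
13,0

lane 20->20/4=5, 20 mod 4=0
i=2  r:5+8->13  c:2·0+0+0->0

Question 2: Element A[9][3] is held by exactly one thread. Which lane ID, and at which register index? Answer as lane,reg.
5,3

r=9⇒gr=1,Rb=1  c=3⇒Cb=0,th=1,odd=1
L=1*4+1=5  i=0*4+1*2+1=3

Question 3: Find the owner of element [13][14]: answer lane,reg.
r:13=>grp=5,rB=1  c:14=>cB=1,tig=3,lo=0
L=5*4+3=23  i=1*4+1*2+0=6

23,6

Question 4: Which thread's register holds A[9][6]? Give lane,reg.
7,2

r: 9->gid=1,r8=1  c: 6->c8=0,tid=3,i&1=0
L=1*4+3=7  i=0*4+1*2+0=2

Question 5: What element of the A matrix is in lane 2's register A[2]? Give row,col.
L=2->gid=2>>2=0, tid=2&3=2
[2]->row 0+8=8  col 2·2+0+0=4

8,4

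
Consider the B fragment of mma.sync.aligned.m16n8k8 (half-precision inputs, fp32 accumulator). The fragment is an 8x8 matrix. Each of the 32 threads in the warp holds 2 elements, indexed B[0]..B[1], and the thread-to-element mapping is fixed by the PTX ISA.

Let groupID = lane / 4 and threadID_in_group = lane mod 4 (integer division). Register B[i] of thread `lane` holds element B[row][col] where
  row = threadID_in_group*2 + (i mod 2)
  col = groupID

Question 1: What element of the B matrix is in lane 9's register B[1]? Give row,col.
lane 9: g=2 (9/4), t=1 (9%4)
i=1: r=1*2+1=3, c=g=2

3,2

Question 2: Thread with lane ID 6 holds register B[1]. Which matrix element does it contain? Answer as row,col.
5,1

lane 6->6/4=1, 6 mod 4=2
i=1  r:2·2+1->5  c:1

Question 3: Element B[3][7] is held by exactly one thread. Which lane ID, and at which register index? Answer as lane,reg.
c: 7->gid=7  r: 3->tid=1,i&1=1
L=7*4+1=29  i=1=1

29,1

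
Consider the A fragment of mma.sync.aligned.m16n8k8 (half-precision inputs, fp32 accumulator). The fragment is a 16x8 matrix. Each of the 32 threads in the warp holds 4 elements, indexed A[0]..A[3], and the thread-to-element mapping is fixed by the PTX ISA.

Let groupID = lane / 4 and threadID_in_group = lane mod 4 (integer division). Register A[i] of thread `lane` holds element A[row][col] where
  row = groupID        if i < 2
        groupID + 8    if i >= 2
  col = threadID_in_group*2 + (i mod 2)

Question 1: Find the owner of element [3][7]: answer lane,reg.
15,1

r=3→G=3,rhi=0  c=7→T=3,p=1
L=3*4+3=15  i=0*2+1=1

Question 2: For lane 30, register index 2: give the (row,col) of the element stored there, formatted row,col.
lane 30: G=7 (30/4), T=2 (30%4)
i=2: r=7+8=15, c=2*2+0=4

15,4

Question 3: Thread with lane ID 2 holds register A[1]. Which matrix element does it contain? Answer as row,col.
L=2=>grp=2>>2=0, tig=2&3=2
[1]=>row 0+0=0  col 2·2+1=5

0,5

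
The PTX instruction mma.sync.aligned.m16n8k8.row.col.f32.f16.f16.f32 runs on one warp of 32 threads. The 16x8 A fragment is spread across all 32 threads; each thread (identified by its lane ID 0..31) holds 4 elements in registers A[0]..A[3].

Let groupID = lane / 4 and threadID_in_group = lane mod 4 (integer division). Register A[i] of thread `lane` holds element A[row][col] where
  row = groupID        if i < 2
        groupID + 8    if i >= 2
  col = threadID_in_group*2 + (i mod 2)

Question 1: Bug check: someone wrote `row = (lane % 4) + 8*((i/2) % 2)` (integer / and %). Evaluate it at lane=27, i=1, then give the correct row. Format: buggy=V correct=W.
buggy=3 correct=6

`(lane % 4) + 8*((i/2) % 2)`[27,1]⇒3
L=27⇒gr=27>>2=6, th=27&3=3
[1]⇒row 6+0=6  col 3·2+1=7
row: 3 vs 6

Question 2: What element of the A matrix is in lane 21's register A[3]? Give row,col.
13,3

lane 21→21/4=5, 21 mod 4=1
i=3  r:5+8→13  c:2·1+1→3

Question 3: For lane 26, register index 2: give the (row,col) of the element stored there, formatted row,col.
lane 26→26/4=6, 26 mod 4=2
i=2  r:6+8→14  c:2·2+0→4

14,4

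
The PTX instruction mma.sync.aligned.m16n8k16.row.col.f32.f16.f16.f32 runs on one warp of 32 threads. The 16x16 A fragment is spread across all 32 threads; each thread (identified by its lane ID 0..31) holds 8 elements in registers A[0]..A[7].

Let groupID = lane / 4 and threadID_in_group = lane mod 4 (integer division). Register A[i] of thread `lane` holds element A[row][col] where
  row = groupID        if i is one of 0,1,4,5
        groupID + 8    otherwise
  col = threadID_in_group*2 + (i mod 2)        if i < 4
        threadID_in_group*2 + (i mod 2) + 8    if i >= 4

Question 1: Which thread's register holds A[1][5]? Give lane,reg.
6,1

r=1⇒gr=1,Rb=0  c=5⇒Cb=0,th=2,odd=1
L=1*4+2=6  i=0*4+0*2+1=1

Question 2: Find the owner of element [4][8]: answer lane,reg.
r=4⇒gr=4,Rb=0  c=8⇒Cb=1,th=0,odd=0
L=4*4+0=16  i=1*4+0*2+0=4

16,4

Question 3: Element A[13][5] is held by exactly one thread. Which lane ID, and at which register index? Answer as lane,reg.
r: 13->gid=5,r8=1  c: 5->c8=0,tid=2,i&1=1
L=5*4+2=22  i=0*4+1*2+1=3

22,3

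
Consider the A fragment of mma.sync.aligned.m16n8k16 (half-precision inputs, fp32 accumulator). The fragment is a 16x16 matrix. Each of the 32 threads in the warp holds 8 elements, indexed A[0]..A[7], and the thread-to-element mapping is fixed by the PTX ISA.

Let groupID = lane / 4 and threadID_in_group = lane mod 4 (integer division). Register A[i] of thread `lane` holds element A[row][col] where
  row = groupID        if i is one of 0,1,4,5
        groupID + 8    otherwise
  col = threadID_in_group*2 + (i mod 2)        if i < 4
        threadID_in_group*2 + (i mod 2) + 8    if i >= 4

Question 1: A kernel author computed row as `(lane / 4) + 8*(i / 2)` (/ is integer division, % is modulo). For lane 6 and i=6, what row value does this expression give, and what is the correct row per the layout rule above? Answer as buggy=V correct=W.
`(lane / 4) + 8*(i / 2)`[6,6]→25
6: G=1,T=2
[6] (1+8,2*2+0+8) = (9,12)
row: 25 vs 9

buggy=25 correct=9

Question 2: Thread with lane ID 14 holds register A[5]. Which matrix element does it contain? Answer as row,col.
lane 14=>14/4=3, 14 mod 4=2
i=5  r:3+0=>3  c:2·2+1+8=>13

3,13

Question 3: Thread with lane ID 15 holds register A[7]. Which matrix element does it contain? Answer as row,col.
15: gid=3,tid=3
[7] (3+8,3*2+1+8) = (11,15)

11,15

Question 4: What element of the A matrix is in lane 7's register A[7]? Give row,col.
9,15

lane 7->7/4=1, 7 mod 4=3
i=7  r:1+8->9  c:2·3+1+8->15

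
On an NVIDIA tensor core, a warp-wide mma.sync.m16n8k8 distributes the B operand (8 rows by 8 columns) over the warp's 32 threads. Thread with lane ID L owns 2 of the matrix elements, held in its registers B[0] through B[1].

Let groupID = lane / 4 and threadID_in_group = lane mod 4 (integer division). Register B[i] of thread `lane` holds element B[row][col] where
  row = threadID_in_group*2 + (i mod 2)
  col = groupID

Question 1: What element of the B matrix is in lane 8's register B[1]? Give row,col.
1,2

lane 8: g=2 (8/4), t=0 (8%4)
i=1: r=0*2+1=1, c=g=2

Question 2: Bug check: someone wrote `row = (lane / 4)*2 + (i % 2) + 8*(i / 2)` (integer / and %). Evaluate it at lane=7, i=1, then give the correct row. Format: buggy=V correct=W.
`(lane / 4)*2 + (i % 2) + 8*(i / 2)`[7,1]->3
L=7->g=7>>2=1, t=7&3=3
[1]->row 3·2+1=7  col g=1
row: 3 vs 7

buggy=3 correct=7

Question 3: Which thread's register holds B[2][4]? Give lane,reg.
c=4⇒gr=4  r=2⇒th=1,odd=0
L=4*4+1=17  i=0=0

17,0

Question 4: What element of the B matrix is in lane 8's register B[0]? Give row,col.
0,2

8: gr=2,th=0
[0] (0*2+0,2) = (0,2)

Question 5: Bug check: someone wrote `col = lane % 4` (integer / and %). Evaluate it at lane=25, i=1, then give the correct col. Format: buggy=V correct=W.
`lane % 4`[25,1]->1
lane 25->25/4=6, 25 mod 4=1
i=1  r:2·1+1->3  c:6
col: 1 vs 6

buggy=1 correct=6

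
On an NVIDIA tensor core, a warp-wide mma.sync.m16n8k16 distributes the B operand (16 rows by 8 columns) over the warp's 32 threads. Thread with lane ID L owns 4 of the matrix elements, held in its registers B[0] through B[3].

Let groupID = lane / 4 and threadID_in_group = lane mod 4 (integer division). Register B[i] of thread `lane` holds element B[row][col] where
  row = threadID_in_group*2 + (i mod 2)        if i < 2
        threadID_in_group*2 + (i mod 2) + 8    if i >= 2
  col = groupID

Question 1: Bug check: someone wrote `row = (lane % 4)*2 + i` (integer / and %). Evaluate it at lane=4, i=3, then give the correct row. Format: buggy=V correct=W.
buggy=3 correct=9

`(lane % 4)*2 + i`[4,3]->3
lane 4->4/4=1, 4 mod 4=0
i=3  r:2·0+1+8->9  c:1
row: 3 vs 9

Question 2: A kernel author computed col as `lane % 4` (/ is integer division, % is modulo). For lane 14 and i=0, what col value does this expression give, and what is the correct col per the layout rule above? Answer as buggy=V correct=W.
`lane % 4`[14,0]→2
14: G=3,T=2
[0] (2*2+0+0,3) = (4,3)
col: 2 vs 3

buggy=2 correct=3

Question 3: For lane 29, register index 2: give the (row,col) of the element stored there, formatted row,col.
lane 29→29/4=7, 29 mod 4=1
i=2  r:2·1+0+8→10  c:7

10,7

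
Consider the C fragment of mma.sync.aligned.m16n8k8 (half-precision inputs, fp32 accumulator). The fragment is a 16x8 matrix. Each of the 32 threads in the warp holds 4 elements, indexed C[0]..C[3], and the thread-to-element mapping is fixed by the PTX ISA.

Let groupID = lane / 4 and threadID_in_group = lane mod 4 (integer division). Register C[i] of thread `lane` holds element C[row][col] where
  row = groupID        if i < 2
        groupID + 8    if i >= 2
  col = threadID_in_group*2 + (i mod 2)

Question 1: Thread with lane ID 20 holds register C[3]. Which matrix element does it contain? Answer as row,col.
13,1

lane 20: G=5 (20/4), T=0 (20%4)
i=3: r=5+8=13, c=0*2+1=1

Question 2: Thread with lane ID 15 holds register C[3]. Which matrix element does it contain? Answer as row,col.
11,7

15: gid=3,tid=3
[3] (3+8,3*2+1) = (11,7)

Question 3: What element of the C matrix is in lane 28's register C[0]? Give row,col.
L=28->gid=28>>2=7, tid=28&3=0
[0]->row 7+0=7  col 0·2+0=0

7,0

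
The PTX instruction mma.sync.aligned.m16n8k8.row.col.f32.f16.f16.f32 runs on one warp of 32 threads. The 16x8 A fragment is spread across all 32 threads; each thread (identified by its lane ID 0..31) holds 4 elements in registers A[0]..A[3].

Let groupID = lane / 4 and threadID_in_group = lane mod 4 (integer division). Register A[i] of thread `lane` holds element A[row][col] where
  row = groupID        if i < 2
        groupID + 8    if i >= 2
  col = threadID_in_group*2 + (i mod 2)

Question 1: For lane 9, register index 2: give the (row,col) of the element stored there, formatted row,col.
10,2

lane 9→9/4=2, 9 mod 4=1
i=2  r:2+8→10  c:2·1+0→2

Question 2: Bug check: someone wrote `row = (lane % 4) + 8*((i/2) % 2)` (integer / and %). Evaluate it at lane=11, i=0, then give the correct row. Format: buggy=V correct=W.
buggy=3 correct=2

`(lane % 4) + 8*((i/2) % 2)`[11,0]⇒3
lane 11: gr=2 (11/4), th=3 (11%4)
i=0: r=2+0=2, c=3*2+0=6
row: 3 vs 2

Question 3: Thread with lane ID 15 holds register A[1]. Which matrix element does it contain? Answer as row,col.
3,7

L=15=>grp=15>>2=3, tig=15&3=3
[1]=>row 3+0=3  col 3·2+1=7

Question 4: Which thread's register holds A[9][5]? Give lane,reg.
6,3

r: 9->gid=1,r8=1  c: 5->tid=2,i&1=1
L=1*4+2=6  i=1*2+1=3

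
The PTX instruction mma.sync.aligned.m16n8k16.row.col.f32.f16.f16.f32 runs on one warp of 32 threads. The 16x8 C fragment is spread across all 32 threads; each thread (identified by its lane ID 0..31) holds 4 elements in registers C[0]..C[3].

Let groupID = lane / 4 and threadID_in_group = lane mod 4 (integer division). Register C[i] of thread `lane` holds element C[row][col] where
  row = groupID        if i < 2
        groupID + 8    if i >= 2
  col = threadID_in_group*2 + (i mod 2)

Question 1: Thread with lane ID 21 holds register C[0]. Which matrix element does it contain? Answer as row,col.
lane 21=>21/4=5, 21 mod 4=1
i=0  r:5+0=>5  c:2·1+0=>2

5,2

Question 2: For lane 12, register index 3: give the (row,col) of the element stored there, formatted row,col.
11,1

lane 12: gid=3 (12/4), tid=0 (12%4)
i=3: r=3+8=11, c=0*2+1=1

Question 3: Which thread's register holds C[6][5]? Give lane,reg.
26,1

r:6=>grp=6,rB=0  c:5=>tig=2,lo=1
L=6*4+2=26  i=0*2+1=1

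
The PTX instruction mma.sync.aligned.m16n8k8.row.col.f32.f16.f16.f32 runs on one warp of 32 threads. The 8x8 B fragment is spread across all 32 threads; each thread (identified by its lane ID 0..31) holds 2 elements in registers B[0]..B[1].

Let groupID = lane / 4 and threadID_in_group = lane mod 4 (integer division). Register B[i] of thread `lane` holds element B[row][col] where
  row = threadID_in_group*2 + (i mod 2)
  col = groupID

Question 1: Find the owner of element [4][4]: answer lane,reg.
c:4=>grp=4  r:4=>tig=2,lo=0
L=4*4+2=18  i=0=0

18,0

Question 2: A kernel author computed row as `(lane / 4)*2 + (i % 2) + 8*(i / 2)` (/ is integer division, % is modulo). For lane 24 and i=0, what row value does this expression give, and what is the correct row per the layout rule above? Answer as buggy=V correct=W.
`(lane / 4)*2 + (i % 2) + 8*(i / 2)`[24,0]⇒12
lane 24⇒24/4=6, 24 mod 4=0
i=0  r:2·0+0⇒0  c:6
row: 12 vs 0

buggy=12 correct=0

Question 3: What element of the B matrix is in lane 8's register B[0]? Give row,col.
lane 8->8/4=2, 8 mod 4=0
i=0  r:2·0+0->0  c:2

0,2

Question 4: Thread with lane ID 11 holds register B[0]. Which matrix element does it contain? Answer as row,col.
L=11→G=11>>2=2, T=11&3=3
[0]→row 3·2+0=6  col G=2

6,2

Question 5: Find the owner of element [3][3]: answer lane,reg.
c=3→G=3  r=3→T=1,p=1
L=3*4+1=13  i=1=1

13,1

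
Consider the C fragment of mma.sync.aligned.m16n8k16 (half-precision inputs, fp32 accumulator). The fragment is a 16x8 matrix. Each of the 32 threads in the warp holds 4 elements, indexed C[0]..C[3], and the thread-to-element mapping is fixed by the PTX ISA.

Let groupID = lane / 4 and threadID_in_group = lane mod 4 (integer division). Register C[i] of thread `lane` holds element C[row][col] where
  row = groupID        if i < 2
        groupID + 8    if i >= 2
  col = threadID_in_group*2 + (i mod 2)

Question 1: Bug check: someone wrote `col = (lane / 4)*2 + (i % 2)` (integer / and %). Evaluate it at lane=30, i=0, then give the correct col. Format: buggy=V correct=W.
buggy=14 correct=4

`(lane / 4)*2 + (i % 2)`[30,0]=>14
lane 30: grp=7 (30/4), tig=2 (30%4)
i=0: r=7+0=7, c=2*2+0=4
col: 14 vs 4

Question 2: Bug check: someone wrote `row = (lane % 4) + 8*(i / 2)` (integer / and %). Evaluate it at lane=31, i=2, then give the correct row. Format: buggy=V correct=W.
buggy=11 correct=15

`(lane % 4) + 8*(i / 2)`[31,2]⇒11
L=31⇒gr=31>>2=7, th=31&3=3
[2]⇒row 7+8=15  col 3·2+0=6
row: 11 vs 15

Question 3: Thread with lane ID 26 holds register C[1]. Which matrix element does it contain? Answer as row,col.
26: G=6,T=2
[1] (6+0,2*2+1) = (6,5)

6,5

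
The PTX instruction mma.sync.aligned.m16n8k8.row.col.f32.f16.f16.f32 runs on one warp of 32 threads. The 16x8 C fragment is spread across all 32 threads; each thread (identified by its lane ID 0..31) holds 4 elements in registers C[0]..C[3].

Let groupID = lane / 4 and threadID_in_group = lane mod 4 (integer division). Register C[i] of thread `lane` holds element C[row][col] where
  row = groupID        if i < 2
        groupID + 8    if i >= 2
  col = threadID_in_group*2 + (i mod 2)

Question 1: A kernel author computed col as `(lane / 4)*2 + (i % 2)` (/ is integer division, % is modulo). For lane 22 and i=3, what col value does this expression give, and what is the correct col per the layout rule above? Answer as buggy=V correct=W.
buggy=11 correct=5

`(lane / 4)*2 + (i % 2)`[22,3]→11
lane 22: G=5 (22/4), T=2 (22%4)
i=3: r=5+8=13, c=2*2+1=5
col: 11 vs 5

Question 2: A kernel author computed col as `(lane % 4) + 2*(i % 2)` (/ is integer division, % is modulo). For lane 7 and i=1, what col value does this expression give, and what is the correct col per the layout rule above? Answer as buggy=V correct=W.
`(lane % 4) + 2*(i % 2)`[7,1]=>5
7: grp=1,tig=3
[1] (1+0,3*2+1) = (1,7)
col: 5 vs 7

buggy=5 correct=7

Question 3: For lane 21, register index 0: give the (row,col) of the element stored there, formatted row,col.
5,2

lane 21: g=5 (21/4), t=1 (21%4)
i=0: r=5+0=5, c=1*2+0=2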